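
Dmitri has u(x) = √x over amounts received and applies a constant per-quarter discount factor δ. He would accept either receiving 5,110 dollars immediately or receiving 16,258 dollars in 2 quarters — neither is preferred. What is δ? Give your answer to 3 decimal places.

Equating discounted utilities: u(5110) = δ^2·u(16258) ⇒ δ^2 = u(5110)/u(16258).
With u(x) = √x: δ^2 = √5110/√16258 = √(5110/16258) = 0.56063.
Hence δ = (0.56063)^(1/2) = 0.74875.

δ ≈ 0.749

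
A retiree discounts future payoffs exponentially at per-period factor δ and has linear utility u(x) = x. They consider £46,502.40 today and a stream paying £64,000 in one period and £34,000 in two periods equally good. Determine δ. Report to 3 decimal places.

δ ≈ 0.560

The stream is worth 64000δ + 34000δ² today, so 64000δ + 34000δ² = 46502.40.
Rearranged: 34000δ² + 64000δ − 46502.40 = 0.
The positive root is δ = [−64000 + √(64000² + 4·34000·46502.40)] / (2·34000) = (−64000 + 102080.000)/68000 ≈ 0.560.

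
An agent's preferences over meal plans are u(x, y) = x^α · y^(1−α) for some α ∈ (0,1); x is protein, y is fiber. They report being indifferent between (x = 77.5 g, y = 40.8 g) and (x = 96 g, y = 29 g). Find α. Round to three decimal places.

α ≈ 0.615

Set the two utilities equal: 77.5^α·40.8^(1−α) = 96^α·29^(1−α).
Taking logs: α·ln 77.5 + (1−α)·ln 40.8 = α·ln 96 + (1−α)·ln 29, i.e. α·-0.214070 = (1−α)·-0.341386.
With A = -0.214070 and B = -0.341386: α·A = (1−α)·B, so α = B/(A+B) = -0.341386/-0.555456 ≈ 0.615.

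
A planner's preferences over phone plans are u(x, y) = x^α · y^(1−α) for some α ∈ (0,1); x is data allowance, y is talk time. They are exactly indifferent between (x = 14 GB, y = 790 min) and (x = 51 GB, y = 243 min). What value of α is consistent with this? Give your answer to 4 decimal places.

α ≈ 0.4770

Indifference: 14^α · 790^(1−α) = 51^α · 243^(1−α).
Rearrange to (14/51)^α = (243/790)^(1−α) and take logs: α·-1.2927683 = (1−α)·-1.1789715.
Thus α·(-2.4717398) = -1.1789715, so α = -1.1789715/-2.4717398 ≈ 0.4770.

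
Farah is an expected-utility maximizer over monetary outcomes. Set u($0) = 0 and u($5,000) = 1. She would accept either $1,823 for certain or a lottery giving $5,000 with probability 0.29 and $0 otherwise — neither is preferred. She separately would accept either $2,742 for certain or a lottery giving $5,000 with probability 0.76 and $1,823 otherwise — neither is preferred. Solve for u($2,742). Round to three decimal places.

The first gamble pins u($1,823): it must equal 0.29·1 + 0.71·0 = 0.29.
Then u($2,742) = 0.76·u($5,000) + 0.24·u($1,823) = 0.76·1.00 + 0.24·0.29 = 0.8296.

0.830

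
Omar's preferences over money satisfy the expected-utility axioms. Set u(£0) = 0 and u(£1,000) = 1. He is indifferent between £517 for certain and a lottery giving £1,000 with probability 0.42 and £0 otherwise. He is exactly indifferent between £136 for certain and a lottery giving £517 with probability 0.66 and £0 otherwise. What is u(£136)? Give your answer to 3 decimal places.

0.277

From the first indifference, u(£517) = 0.42·u(£1,000) + 0.58·u(£0) = 0.42·1 + 0.58·0 = 0.42.
Chaining: u(£136) = 0.66·0.42 + 0.34·0.00 = 0.2772.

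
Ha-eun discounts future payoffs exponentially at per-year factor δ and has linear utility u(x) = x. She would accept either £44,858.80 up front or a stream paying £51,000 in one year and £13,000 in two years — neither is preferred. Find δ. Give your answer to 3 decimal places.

δ ≈ 0.740

The stream is worth 51000δ + 13000δ² today, so 51000δ + 13000δ² = 44858.80.
That is, 13000δ² + 51000δ − 44858.80 = 0, a quadratic in δ.
By the quadratic formula (taking the positive root), δ = (−51000 + √4933657600.00) / 26000 ≈ 0.740.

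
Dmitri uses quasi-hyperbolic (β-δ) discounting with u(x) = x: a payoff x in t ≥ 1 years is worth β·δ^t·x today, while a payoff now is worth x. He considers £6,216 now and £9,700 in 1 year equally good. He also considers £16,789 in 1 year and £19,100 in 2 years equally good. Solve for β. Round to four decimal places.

β ≈ 0.7290

From the later pair, β·δ^1·16789 = β·δ^2·19100; dividing through, δ = 16789/19100 = 0.87901.
Substituting δ into 6216 = β·δ·9700: β = 6216/(8526.351) ≈ 0.7290.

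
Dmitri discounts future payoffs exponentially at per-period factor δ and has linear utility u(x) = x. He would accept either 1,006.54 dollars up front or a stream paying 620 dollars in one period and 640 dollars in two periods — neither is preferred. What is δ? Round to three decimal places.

δ ≈ 0.860

Equating present values: 1006.54 = 620δ + 640δ².
That is, 640δ² + 620δ − 1006.54 = 0, a quadratic in δ.
By the quadratic formula (taking the positive root), δ = (−620 + √2961142.40) / 1280 ≈ 0.860.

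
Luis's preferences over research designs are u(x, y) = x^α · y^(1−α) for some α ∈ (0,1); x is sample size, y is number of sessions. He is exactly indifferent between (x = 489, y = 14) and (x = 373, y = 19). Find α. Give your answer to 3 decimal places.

Set the two utilities equal: 489^α·14^(1−α) = 373^α·19^(1−α).
Taking logs: α·ln 489 + (1−α)·ln 14 = α·ln 373 + (1−α)·ln 19, i.e. α·0.270784 = (1−α)·0.305382.
So α/(1−α) = (0.305382)/(0.270784) = 1.127770, and α = 1.127770/2.127770 ≈ 0.530.

α ≈ 0.530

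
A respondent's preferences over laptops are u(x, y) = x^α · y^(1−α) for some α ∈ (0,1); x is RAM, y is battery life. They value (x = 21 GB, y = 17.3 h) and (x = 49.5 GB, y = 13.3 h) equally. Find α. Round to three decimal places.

α ≈ 0.235

Set the two utilities equal: 21^α·17.3^(1−α) = 49.5^α·13.3^(1−α).
Taking logs: α·ln 21 + (1−α)·ln 17.3 = α·ln 49.5 + (1−α)·ln 13.3, i.e. α·-0.857450 = (1−α)·-0.262942.
So α/(1−α) = (-0.262942)/(-0.857450) = 0.306656, and α = 0.306656/1.306656 ≈ 0.235.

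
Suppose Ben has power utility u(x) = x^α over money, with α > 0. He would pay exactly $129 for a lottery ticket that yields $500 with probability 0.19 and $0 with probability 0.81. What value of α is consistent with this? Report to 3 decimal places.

EU(lottery) = 0.19·500^α + 0.81·0 = 0.19·500^α.
Equating: 129^α = 0.19·500^α, i.e. 0.2580^α = 0.19.
Take logs: α = ln 0.19 / ln(129/500) ≈ 1.22582.

α ≈ 1.226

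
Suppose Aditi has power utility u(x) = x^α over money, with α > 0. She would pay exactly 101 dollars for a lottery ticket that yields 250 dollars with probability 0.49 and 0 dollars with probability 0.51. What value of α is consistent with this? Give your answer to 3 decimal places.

Since u(0) = 0, the lottery's EU is 0.49·250^α.
Indifference: 101^α = 0.49·250^α, so (101/250)^α = 0.49.
Taking logs: α·ln(101/250) = ln(0.49), so α = -0.713350 / -0.906340 ≈ 0.787.

α ≈ 0.787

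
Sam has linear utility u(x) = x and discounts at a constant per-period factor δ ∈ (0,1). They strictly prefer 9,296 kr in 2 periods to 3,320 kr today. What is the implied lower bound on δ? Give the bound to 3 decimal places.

Comparing present values: 3320 < δ^2·9296.
Hence δ^2 > 3320/9296 = 0.35714, and x ↦ x^(1/2) is increasing on (0,∞).
δ > (3320/9296)^(1/2) ≈ 0.598.

δ > 0.598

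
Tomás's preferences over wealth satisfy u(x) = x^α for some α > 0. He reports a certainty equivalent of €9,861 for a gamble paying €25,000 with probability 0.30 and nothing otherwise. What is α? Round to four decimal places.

The lottery's expected utility is 0.30·u(25000) + 0.70·u(0) = 0.30·25000^α (since u(0) = 0 for α > 0).
Equating: 9861^α = 0.30·25000^α, i.e. 0.3944^α = 0.30.
α = ln(0.30) / ln(9861/25000) = -1.2039728/-0.9302882 ≈ 1.2942.

α ≈ 1.2942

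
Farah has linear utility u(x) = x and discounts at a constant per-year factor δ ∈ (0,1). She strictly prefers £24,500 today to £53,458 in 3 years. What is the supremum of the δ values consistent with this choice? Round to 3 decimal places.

δ < 0.771

Comparing present values: 24500 > δ^3·53458.
So δ^3 < 24500/53458 = 0.45830; taking the cube root of both positive sides preserves the inequality.
δ < (24500/53458)^(1/3) ≈ 0.771.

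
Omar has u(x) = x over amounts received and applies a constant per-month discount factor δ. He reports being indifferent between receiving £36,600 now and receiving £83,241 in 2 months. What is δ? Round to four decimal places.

Indifference means u(36600) = δ^2 · u(83241), so δ^2 = u(36600)/u(83241).
With u(x) = x: δ^2 = 36600/83241 = 0.43969.
So δ = 0.43969^(1/2) ≈ 0.6631.

δ ≈ 0.6631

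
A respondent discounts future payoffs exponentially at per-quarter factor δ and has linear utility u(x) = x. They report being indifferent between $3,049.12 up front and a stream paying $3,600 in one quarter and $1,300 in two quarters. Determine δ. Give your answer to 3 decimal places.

δ ≈ 0.680

Equating present values: 3049.12 = 3600δ + 1300δ².
That is, 1300δ² + 3600δ − 3049.12 = 0, a quadratic in δ.
By the quadratic formula (taking the positive root), δ = (−3600 + √28815424.00) / 2600 ≈ 0.680.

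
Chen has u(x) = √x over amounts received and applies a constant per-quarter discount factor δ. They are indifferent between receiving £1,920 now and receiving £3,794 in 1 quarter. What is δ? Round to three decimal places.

δ ≈ 0.711

The payoff in 1 quarter is discounted by δ, so u(1920) = δ·u(3794) and δ = u(1920)/u(3794).
With u(x) = √x: δ = √1920/√3794 = √(1920/3794) = 0.71138.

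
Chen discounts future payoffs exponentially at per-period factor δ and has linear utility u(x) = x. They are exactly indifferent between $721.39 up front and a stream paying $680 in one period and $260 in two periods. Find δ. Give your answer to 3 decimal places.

Present value of the stream is 680·δ + 260·δ². Indifference gives 680δ + 260δ² = 721.39.
So 260δ² + 680δ − 721.39 = 0.
The positive root is δ = [−680 + √(680² + 4·260·721.39)] / (2·260) = (−680 + 1101.202)/520 ≈ 0.810.

δ ≈ 0.810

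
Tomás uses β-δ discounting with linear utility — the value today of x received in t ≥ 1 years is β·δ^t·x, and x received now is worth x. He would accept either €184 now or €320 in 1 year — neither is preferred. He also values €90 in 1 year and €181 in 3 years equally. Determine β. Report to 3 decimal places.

The second indifference involves only future payoffs, so β cancels: β·δ^1·90 = β·δ^3·181, giving δ^2 = 90/181 = 0.49724, so δ = 0.70515.
Now use the now-vs-future pair: 184 = β·δ·320 gives β = 184/(0.70515·320) ≈ 0.815.

β ≈ 0.815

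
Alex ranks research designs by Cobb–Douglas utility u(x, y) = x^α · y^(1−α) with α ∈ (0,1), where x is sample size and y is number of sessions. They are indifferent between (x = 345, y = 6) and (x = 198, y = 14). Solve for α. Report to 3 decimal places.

α ≈ 0.604

Indifference: 345^α · 6^(1−α) = 198^α · 14^(1−α).
Rearrange to (345/198)^α = (14/6)^(1−α) and take logs: α·0.555277 = (1−α)·0.847298.
With A = 0.555277 and B = 0.847298: α·A = (1−α)·B, so α = B/(A+B) = 0.847298/1.402575 ≈ 0.604.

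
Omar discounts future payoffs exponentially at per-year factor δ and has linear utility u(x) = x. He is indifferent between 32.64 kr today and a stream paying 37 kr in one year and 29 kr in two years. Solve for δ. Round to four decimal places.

Present value of the stream is 37·δ + 29·δ². Indifference gives 37δ + 29δ² = 32.64.
So 29δ² + 37δ − 32.64 = 0.
δ = (−37 + √(37² + 4·29·32.64)) / (2·29) = (−37 + √5155.24) / 58 ≈ 0.6000.

δ ≈ 0.6000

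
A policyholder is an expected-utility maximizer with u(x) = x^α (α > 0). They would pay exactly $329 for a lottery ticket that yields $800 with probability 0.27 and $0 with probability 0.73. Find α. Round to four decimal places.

α ≈ 1.4736

EU(lottery) = 0.27·800^α + 0.73·0 = 0.27·800^α.
Equating: 329^α = 0.27·800^α, i.e. 0.4113^α = 0.27.
α = ln(0.27) / ln(329/800) = -1.3093333/-0.8885540 ≈ 1.4736.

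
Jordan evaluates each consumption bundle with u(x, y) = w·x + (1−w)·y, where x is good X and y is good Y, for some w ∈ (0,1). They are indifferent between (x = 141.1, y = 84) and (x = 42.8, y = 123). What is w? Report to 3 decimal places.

w = 0.284

Indifference: w·141.1 + (1−w)·84 = w·42.8 + (1−w)·123.
w·(141.1−42.8) = (1−w)·(123−84), i.e. w·98.3 = (1−w)·39.
The marginal rate of substitution is 39/98.3, so w = 39/(98.3+39) = 0.284.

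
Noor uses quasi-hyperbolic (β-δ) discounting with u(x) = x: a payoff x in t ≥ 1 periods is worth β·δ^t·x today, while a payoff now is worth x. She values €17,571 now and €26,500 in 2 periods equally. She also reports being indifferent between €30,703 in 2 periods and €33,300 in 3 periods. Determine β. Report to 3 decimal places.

The second indifference involves only future payoffs, so β cancels: β·δ^2·30703 = β·δ^3·33300, giving δ = 30703/33300 = 0.92201.
Now use the now-vs-future pair: 17571 = β·δ^2·26500 gives β = 17571/(0.85011·26500) ≈ 0.780.

β ≈ 0.780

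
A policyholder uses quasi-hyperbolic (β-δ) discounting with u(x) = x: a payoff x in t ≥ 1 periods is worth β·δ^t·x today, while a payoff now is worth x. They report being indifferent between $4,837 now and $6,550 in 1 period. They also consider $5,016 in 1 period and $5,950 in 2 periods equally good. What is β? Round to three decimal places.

From the later pair, β·δ^1·5016 = β·δ^2·5950; dividing through, δ = 5016/5950 = 0.84303.
Now use the now-vs-future pair: 4837 = β·δ·6550 gives β = 4837/(0.84303·6550) ≈ 0.876.

β ≈ 0.876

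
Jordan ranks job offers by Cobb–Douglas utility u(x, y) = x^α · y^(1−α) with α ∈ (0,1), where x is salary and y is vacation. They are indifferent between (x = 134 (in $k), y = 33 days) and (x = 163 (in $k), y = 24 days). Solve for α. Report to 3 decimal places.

α ≈ 0.619

Indifference: 134^α · 33^(1−α) = 163^α · 24^(1−α).
Taking logs: α·ln 134 + (1−α)·ln 33 = α·ln 163 + (1−α)·ln 24, i.e. α·-0.195910 = (1−α)·-0.318454.
So α/(1−α) = (-0.318454)/(-0.195910) = 1.625512, and α = 1.625512/2.625512 ≈ 0.619.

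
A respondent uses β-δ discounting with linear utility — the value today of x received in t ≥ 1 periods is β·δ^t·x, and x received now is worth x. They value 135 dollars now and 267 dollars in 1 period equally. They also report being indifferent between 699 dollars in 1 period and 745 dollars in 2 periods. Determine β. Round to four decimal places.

β ≈ 0.5389

From the later pair, β·δ^1·699 = β·δ^2·745; dividing through, δ = 699/745 = 0.93826.
Now use the now-vs-future pair: 135 = β·δ·267 gives β = 135/(0.93826·267) ≈ 0.5389.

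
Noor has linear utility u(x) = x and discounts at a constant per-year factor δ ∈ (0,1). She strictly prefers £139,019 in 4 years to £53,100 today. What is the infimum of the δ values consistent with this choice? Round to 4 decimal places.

δ > 0.7861

Under u(x) = x this choice says 53100 < δ^4·139019.
Hence δ^4 > 53100/139019 = 0.38196, and x ↦ x^(1/4) is increasing on (0,∞).
δ > (53100/139019)^(1/4) ≈ 0.7861.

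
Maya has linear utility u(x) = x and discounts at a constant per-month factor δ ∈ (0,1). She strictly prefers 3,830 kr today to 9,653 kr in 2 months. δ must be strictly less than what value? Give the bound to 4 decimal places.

Comparing present values: 3830 > δ^2·9653.
Hence δ^2 < 3830/9653 = 0.39677, and x ↦ x^(1/2) is increasing on (0,∞).
δ < 0.39677^(1/2) = 0.6299.

δ < 0.6299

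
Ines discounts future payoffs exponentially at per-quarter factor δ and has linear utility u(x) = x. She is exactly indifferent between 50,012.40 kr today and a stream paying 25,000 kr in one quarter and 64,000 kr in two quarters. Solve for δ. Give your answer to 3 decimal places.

The stream is worth 25000δ + 64000δ² today, so 25000δ + 64000δ² = 50012.40.
Rearranged: 64000δ² + 25000δ − 50012.40 = 0.
By the quadratic formula (taking the positive root), δ = (−25000 + √13428174400.00) / 128000 ≈ 0.710.

δ ≈ 0.710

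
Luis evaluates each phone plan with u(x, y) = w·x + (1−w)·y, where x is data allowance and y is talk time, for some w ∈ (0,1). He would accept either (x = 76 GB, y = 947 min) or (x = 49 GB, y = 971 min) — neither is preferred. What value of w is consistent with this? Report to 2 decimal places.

Equating utilities: w·76 + (1−w)·947 = w·49 + (1−w)·971.
w·(76−49) = (1−w)·(971−947), i.e. w·27 = (1−w)·24.
Hence w = 24/(27+24) = 24/51 = 0.47.

w = 0.47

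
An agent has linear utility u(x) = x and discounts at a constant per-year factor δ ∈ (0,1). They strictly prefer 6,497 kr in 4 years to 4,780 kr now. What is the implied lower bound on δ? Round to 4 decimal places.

δ > 0.9261

Under u(x) = x this choice says 4780 < δ^4·6497.
Dividing by 6497: δ^4 > 0.73572. Both sides are positive, so the 4th root keeps the direction.
δ > (4780/6497)^(1/4) ≈ 0.9261.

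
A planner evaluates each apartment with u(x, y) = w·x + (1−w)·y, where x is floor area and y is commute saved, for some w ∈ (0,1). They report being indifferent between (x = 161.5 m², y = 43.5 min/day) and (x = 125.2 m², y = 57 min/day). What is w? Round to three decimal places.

Equating utilities: w·161.5 + (1−w)·43.5 = w·125.2 + (1−w)·57.
Rearranging, 36.3·w − 13.5·(1−w) = 0.
The marginal rate of substitution is 13.5/36.3, so w = 13.5/(36.3+13.5) = 0.271.

w = 0.271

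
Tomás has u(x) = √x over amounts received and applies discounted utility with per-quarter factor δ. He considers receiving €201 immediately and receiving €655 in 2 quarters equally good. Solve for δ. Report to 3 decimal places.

δ ≈ 0.744

Indifference means u(201) = δ^2 · u(655), so δ^2 = u(201)/u(655).
Since u(x) = √x, δ^2 = √(201/655) = 0.55396.
Hence δ = (0.55396)^(1/2) = 0.74428.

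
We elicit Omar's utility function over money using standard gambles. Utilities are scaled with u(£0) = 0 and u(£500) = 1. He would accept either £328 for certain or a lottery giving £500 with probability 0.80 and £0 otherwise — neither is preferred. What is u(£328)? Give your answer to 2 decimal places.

0.80

u(£328) equals the lottery's expected utility: 0.80·1 + 0.20·0 = 0.80.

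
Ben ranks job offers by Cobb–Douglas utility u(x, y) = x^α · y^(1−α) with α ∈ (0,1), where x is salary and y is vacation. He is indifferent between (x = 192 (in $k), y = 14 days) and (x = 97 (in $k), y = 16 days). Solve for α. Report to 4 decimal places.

α ≈ 0.1636

Set the two utilities equal: 192^α·14^(1−α) = 97^α·16^(1−α).
Rearrange to (192/97)^α = (16/14)^(1−α) and take logs: α·0.6827844 = (1−α)·0.1335314.
So α/(1−α) = (0.1335314)/(0.6827844) = 0.1955689, and α = 0.1955689/1.1955689 ≈ 0.1636.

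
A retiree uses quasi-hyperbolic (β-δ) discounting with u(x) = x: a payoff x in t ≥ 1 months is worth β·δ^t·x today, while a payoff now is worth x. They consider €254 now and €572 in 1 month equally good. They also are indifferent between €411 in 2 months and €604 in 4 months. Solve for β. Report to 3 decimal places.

β ≈ 0.538

The second indifference involves only future payoffs, so β cancels: β·δ^2·411 = β·δ^4·604, giving δ^2 = 411/604 = 0.68046, so δ = 0.82490.
Now use the now-vs-future pair: 254 = β·δ·572 gives β = 254/(0.82490·572) ≈ 0.538.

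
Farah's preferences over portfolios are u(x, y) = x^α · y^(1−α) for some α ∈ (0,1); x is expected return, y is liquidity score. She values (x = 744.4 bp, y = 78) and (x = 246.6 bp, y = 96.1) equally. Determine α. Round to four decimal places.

Set the two utilities equal: 744.4^α·78^(1−α) = 246.6^α·96.1^(1−α).
Rearrange to (744.4/246.6)^α = (96.1/78)^(1−α) and take logs: α·1.1048109 = (1−α)·0.2086805.
With A = 1.1048109 and B = 0.2086805: α·A = (1−α)·B, so α = B/(A+B) = 0.2086805/1.3134914 ≈ 0.1589.

α ≈ 0.1589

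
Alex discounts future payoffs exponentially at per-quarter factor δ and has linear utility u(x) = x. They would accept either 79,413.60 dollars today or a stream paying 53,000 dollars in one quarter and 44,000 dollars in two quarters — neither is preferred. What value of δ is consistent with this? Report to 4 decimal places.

δ ≈ 0.8700

Present value of the stream is 53000·δ + 44000·δ². Indifference gives 53000δ + 44000δ² = 79413.60.
So 44000δ² + 53000δ − 79413.60 = 0.
By the quadratic formula (taking the positive root), δ = (−53000 + √16785793600.00) / 88000 ≈ 0.8700.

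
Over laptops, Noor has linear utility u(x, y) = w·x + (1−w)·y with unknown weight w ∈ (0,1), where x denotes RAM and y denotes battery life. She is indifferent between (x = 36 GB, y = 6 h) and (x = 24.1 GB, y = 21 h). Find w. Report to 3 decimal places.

Indifference: w·36 + (1−w)·6 = w·24.1 + (1−w)·21.
Collecting terms: w·11.9 = (1−w)·15.
So w/(1−w) = 15/11.9 = 1.2605, giving w = 15/(11.9+15) = 0.558.

w = 0.558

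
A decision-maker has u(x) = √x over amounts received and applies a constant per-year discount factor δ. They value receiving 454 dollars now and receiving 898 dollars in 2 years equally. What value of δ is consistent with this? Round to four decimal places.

δ ≈ 0.8432

Indifference means u(454) = δ^2 · u(898), so δ^2 = u(454)/u(898).
Since u(x) = √x, δ^2 = √(454/898) = 0.71103.
Hence δ = (0.71103)^(1/2) = 0.843228.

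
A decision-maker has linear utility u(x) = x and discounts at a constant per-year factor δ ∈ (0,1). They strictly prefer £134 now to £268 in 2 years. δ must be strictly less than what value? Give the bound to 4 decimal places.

Comparing present values: 134 > δ^2·268.
Hence δ^2 < 134/268 = 0.50000, and x ↦ x^(1/2) is increasing on (0,∞).
δ < 0.50000^(1/2) = 0.7071.

δ < 0.7071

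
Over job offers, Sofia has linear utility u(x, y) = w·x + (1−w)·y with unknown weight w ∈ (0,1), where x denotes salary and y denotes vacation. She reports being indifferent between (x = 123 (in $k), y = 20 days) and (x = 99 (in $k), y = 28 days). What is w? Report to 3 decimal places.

Equating utilities: w·123 + (1−w)·20 = w·99 + (1−w)·28.
w·(123−99) = (1−w)·(28−20), i.e. w·24 = (1−w)·8.
The marginal rate of substitution is 8/24, so w = 8/(24+8) = 0.250.

w = 0.250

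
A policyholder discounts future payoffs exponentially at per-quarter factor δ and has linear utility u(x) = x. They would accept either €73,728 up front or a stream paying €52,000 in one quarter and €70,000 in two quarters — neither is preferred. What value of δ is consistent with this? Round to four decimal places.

Equating present values: 73728 = 52000δ + 70000δ².
Rearranged: 70000δ² + 52000δ − 73728 = 0.
δ = (−52000 + √(52000² + 4·70000·73728)) / (2·70000) = (−52000 + √23347840000.00) / 140000 ≈ 0.7200.

δ ≈ 0.7200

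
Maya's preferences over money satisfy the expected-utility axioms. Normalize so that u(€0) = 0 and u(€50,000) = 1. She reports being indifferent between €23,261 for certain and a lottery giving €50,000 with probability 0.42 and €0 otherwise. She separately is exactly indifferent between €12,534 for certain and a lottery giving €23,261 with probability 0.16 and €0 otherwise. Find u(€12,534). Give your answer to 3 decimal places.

0.067

From the first indifference, u(€23,261) = 0.42·u(€50,000) + 0.58·u(€0) = 0.42·1 + 0.58·0 = 0.42.
Chaining: u(€12,534) = 0.16·0.42 + 0.84·0.00 = 0.0672.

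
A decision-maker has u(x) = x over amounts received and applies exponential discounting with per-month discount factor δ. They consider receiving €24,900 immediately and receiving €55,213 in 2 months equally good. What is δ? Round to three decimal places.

δ ≈ 0.672

Indifference means u(24900) = δ^2 · u(55213), so δ^2 = u(24900)/u(55213).
With u(x) = x: δ^2 = 24900/55213 = 0.45098.
Taking the square root: δ = 0.45098^(1/2) ≈ 0.672.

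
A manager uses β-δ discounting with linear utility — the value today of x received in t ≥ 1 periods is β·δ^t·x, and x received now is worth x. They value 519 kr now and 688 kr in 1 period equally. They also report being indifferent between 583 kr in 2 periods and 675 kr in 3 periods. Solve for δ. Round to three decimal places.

δ ≈ 0.864

From the later pair, β·δ^2·583 = β·δ^3·675; dividing through, δ = 583/675 = 0.86370.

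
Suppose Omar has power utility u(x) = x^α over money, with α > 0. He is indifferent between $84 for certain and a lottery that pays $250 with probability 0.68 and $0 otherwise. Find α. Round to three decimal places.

α ≈ 0.354

EU(lottery) = 0.68·250^α + 0.32·0 = 0.68·250^α.
Equating: 84^α = 0.68·250^α, i.e. 0.3360^α = 0.68.
α = ln(0.68) / ln(84/250) = -0.385662/-1.090644 ≈ 0.354.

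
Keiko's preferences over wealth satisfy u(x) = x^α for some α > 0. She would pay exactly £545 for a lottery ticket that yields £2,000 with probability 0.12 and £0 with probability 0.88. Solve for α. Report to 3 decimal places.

α ≈ 1.631

The lottery's expected utility is 0.12·u(2000) + 0.88·u(0) = 0.12·2000^α (since u(0) = 0 for α > 0).
Indifference: 545^α = 0.12·2000^α, so (545/2000)^α = 0.12.
α = ln(0.12) / ln(545/2000) = -2.120264/-1.300117 ≈ 1.631.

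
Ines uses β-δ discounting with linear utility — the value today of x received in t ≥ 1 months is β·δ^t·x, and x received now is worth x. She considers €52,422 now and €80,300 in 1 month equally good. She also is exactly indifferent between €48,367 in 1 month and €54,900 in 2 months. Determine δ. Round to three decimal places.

The second indifference involves only future payoffs, so β cancels: β·δ^1·48367 = β·δ^2·54900, giving δ = 48367/54900 = 0.88100.

δ ≈ 0.881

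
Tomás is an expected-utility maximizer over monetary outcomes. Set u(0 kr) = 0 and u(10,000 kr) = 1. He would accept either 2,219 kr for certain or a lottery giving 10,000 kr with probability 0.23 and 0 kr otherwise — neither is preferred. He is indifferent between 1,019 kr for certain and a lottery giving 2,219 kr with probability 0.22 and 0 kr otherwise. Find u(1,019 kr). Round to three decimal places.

0.051

From the first indifference, u(2,219 kr) = 0.23·u(10,000 kr) + 0.77·u(0 kr) = 0.23·1 + 0.77·0 = 0.23.
Then u(1,019 kr) = 0.22·u(2,219 kr) + 0.78·u(0 kr) = 0.22·0.23 + 0.78·0.00 = 0.0506.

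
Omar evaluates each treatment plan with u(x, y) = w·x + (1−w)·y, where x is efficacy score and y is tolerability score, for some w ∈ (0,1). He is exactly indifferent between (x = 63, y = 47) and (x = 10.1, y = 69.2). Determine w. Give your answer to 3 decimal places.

u(63,47) = u(10.1,69.2) means w·63 + (1−w)·47 = w·10.1 + (1−w)·69.2.
w·(63−10.1) = (1−w)·(69.2−47), i.e. w·52.9 = (1−w)·22.2.
The marginal rate of substitution is 22.2/52.9, so w = 22.2/(52.9+22.2) = 0.296.

w = 0.296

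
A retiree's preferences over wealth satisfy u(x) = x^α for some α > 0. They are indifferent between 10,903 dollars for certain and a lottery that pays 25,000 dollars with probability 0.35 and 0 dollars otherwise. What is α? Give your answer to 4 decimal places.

α ≈ 1.2651

The lottery's expected utility is 0.35·u(25000) + 0.65·u(0) = 0.35·25000^α (since u(0) = 0 for α > 0).
Indifference: 10903^α = 0.35·25000^α, so (10903/25000)^α = 0.35.
Take logs: α = ln 0.35 / ln(10903/25000) ≈ 1.265093.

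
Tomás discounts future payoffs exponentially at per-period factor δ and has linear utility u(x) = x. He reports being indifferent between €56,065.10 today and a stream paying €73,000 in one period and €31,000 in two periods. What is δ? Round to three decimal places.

Equating present values: 56065.10 = 73000δ + 31000δ².
That is, 31000δ² + 73000δ − 56065.10 = 0, a quadratic in δ.
The positive root is δ = [−73000 + √(73000² + 4·31000·56065.10)] / (2·31000) = (−73000 + 110820.000)/62000 ≈ 0.610.

δ ≈ 0.610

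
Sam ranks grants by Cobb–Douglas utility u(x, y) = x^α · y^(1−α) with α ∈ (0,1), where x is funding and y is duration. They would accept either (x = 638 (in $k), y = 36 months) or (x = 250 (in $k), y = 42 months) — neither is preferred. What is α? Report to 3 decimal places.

α ≈ 0.141

Set the two utilities equal: 638^α·36^(1−α) = 250^α·42^(1−α).
(638/250)^α = (42/36)^(1−α); take logs: α·ln(638/250) = (1−α)·ln(42/36), i.e. α·0.936877 = (1−α)·0.154151.
So α/(1−α) = (0.154151)/(0.936877) = 0.164537, and α = 0.164537/1.164537 ≈ 0.141.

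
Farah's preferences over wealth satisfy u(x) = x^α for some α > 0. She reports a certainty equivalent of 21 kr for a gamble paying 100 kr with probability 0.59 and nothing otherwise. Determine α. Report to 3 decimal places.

EU(lottery) = 0.59·100^α + 0.41·0 = 0.59·100^α.
Setting u(21) equal to that: 21^α = 0.59·100^α ⇒ (21/100)^α = 0.59.
Taking logs: α·ln(21/100) = ln(0.59), so α = -0.527633 / -1.560648 ≈ 0.338.

α ≈ 0.338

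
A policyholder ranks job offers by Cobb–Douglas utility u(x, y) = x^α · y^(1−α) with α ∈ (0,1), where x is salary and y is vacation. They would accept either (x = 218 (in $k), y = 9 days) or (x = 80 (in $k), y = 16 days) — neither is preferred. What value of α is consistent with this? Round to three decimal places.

α ≈ 0.365

Indifference: 218^α · 9^(1−α) = 80^α · 16^(1−α).
Rearrange to (218/80)^α = (16/9)^(1−α) and take logs: α·1.002468 = (1−α)·0.575364.
With A = 1.002468 and B = 0.575364: α·A = (1−α)·B, so α = B/(A+B) = 0.575364/1.577832 ≈ 0.365.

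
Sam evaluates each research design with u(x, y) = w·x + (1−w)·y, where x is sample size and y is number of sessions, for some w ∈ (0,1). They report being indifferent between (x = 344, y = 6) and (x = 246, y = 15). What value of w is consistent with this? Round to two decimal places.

w = 0.08

Equating utilities: w·344 + (1−w)·6 = w·246 + (1−w)·15.
Collecting terms: w·98 = (1−w)·9.
Hence w = 9/(98+9) = 9/107 = 0.08.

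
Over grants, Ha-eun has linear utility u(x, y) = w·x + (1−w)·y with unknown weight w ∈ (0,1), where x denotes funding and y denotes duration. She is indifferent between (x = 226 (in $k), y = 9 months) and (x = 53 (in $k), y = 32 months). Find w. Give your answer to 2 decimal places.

w = 0.12

Indifference: w·226 + (1−w)·9 = w·53 + (1−w)·32.
Collecting terms: w·173 = (1−w)·23.
So w/(1−w) = 23/173 = 0.1329, giving w = 23/(173+23) = 0.12.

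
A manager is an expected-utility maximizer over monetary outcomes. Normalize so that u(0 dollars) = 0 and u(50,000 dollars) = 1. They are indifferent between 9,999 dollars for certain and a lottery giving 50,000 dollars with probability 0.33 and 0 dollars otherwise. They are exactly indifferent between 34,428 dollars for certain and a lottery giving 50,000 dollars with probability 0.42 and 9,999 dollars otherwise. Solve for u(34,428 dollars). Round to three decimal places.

From the first indifference, u(9,999 dollars) = 0.33·u(50,000 dollars) + 0.67·u(0 dollars) = 0.33·1 + 0.67·0 = 0.33.
Then u(34,428 dollars) = 0.42·u(50,000 dollars) + 0.58·u(9,999 dollars) = 0.42·1.00 + 0.58·0.33 = 0.6114.

0.611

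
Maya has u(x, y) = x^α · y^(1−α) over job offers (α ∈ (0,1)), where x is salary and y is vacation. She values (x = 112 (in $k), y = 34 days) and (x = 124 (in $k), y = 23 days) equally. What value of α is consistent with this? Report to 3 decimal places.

α ≈ 0.793

The Cobb–Douglas utilities coincide, so 112^α·34^(1−α) = 124^α·23^(1−α).
Rearrange to (112/124)^α = (23/34)^(1−α) and take logs: α·-0.101783 = (1−α)·-0.390866.
Thus α·(-0.492649) = -0.390866, so α = -0.390866/-0.492649 ≈ 0.793.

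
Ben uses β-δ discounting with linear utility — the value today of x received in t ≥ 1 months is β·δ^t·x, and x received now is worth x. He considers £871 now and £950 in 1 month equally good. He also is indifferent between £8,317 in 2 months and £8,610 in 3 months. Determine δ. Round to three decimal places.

Both payoffs in the second observation are in the future, so β drops out: δ^2·8317 = δ^3·8610 ⇒ δ = 8317/8610 = 0.96597.

δ ≈ 0.966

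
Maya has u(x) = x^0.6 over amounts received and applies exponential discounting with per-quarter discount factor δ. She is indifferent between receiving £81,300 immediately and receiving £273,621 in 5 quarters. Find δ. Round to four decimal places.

The payoff in 5 quarters is discounted by δ^5, so u(81300) = δ^5·u(273621) and δ^5 = u(81300)/u(273621).
Since u(x) = x^0.6, δ^5 = (81300/273621)^0.6 = 0.29713^0.6 = 0.48280.
So δ = 0.48280^(1/5) ≈ 0.8645.

δ ≈ 0.8645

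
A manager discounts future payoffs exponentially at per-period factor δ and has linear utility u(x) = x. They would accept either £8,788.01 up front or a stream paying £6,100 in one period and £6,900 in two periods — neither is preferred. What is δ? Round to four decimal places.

δ ≈ 0.7700

The stream is worth 6100δ + 6900δ² today, so 6100δ + 6900δ² = 8788.01.
That is, 6900δ² + 6100δ − 8788.01 = 0, a quadratic in δ.
By the quadratic formula (taking the positive root), δ = (−6100 + √279759076.00) / 13800 ≈ 0.7700.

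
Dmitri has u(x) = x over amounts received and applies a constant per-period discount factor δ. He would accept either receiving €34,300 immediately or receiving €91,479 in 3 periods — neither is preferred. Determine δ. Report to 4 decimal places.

δ ≈ 0.7211

Indifference means u(34300) = δ^3 · u(91479), so δ^3 = u(34300)/u(91479).
With u(x) = x: δ^3 = 34300/91479 = 0.37495.
So δ = 0.37495^(1/3) ≈ 0.7211.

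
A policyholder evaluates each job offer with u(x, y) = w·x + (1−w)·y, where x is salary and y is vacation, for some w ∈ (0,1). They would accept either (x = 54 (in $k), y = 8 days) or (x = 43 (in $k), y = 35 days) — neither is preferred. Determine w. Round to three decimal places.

w = 0.711

u(54,8) = u(43,35) means w·54 + (1−w)·8 = w·43 + (1−w)·35.
Rearranging, 11·w − 27·(1−w) = 0.
So w/(1−w) = 27/11 = 2.4545, giving w = 27/(11+27) = 0.711.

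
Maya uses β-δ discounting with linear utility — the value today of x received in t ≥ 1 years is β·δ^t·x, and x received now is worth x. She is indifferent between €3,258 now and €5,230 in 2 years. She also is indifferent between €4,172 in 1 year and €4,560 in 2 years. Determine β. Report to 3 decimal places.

β ≈ 0.744

From the later pair, β·δ^1·4172 = β·δ^2·4560; dividing through, δ = 4172/4560 = 0.91491.
The first indifference: 3258 = β·δ^2·5230, so β = 3258/(δ^2·5230) = 3258/(0.83706·5230) ≈ 0.744.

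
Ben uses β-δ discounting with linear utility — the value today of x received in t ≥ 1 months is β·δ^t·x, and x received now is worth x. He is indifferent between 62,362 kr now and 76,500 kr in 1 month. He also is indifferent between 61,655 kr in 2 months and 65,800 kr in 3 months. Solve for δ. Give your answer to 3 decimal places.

The second indifference involves only future payoffs, so β cancels: β·δ^2·61655 = β·δ^3·65800, giving δ = 61655/65800 = 0.93701.

δ ≈ 0.937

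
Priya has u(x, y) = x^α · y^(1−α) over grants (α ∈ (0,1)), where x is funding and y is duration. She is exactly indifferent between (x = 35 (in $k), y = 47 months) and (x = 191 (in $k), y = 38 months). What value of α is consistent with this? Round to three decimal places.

α ≈ 0.111

Set the two utilities equal: 35^α·47^(1−α) = 191^α·38^(1−α).
Rearrange to (35/191)^α = (38/47)^(1−α) and take logs: α·-1.696925 = (1−α)·-0.212561.
Thus α·(-1.909486) = -0.212561, so α = -0.212561/-1.909486 ≈ 0.111.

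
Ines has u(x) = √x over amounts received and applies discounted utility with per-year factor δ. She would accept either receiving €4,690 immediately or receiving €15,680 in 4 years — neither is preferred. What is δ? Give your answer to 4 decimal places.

δ ≈ 0.8600

Indifference means u(4690) = δ^4 · u(15680), so δ^4 = u(4690)/u(15680).
With u(x) = √x: δ^4 = √4690/√15680 = √(4690/15680) = 0.54691.
Hence δ = (0.54691)^(1/4) = 0.859960.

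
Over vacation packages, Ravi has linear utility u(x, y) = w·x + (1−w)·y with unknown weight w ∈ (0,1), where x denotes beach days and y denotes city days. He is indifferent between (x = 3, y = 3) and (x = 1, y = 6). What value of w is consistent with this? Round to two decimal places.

w = 0.60

Indifference: w·3 + (1−w)·3 = w·1 + (1−w)·6.
w·(3−1) = (1−w)·(6−3), i.e. w·2 = (1−w)·3.
Hence w = 3/(2+3) = 3/5 = 0.60.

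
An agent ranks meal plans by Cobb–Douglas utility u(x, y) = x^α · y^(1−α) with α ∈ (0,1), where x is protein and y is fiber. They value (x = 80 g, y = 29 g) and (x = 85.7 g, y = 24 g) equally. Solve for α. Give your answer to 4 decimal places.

Set the two utilities equal: 80^α·29^(1−α) = 85.7^α·24^(1−α).
(80/85.7)^α = (24/29)^(1−α); take logs: α·ln(80/85.7) = (1−α)·ln(24/29), i.e. α·-0.0688262 = (1−α)·-0.1892420.
Thus α·(-0.2580682) = -0.1892420, so α = -0.1892420/-0.2580682 ≈ 0.7333.

α ≈ 0.7333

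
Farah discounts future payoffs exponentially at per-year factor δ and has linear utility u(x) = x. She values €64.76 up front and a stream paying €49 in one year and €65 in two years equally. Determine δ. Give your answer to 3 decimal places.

Present value of the stream is 49·δ + 65·δ². Indifference gives 49δ + 65δ² = 64.76.
Rearranged: 65δ² + 49δ − 64.76 = 0.
By the quadratic formula (taking the positive root), δ = (−49 + √19238.60) / 130 ≈ 0.690.

δ ≈ 0.690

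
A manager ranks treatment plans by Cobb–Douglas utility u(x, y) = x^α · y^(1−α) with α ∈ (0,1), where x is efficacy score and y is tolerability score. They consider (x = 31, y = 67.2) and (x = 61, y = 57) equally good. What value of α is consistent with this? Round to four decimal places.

α ≈ 0.1956

The Cobb–Douglas utilities coincide, so 31^α·67.2^(1−α) = 61^α·57^(1−α).
(31/61)^α = (57/67.2)^(1−α); take logs: α·ln(31/61) = (1−α)·ln(57/67.2), i.e. α·-0.6768867 = (1−α)·-0.1646220.
So α/(1−α) = (-0.1646220)/(-0.6768867) = 0.2432047, and α = 0.2432047/1.2432047 ≈ 0.1956.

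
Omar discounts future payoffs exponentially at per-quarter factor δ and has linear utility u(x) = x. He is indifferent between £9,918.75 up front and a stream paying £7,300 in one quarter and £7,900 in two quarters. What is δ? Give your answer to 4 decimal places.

δ ≈ 0.7500

Equating present values: 9918.75 = 7300δ + 7900δ².
Rearranged: 7900δ² + 7300δ − 9918.75 = 0.
δ = (−7300 + √(7300² + 4·7900·9918.75)) / (2·7900) = (−7300 + √366722500.00) / 15800 ≈ 0.7500.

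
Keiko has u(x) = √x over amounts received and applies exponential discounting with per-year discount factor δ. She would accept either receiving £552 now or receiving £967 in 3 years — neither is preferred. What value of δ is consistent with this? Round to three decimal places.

Equating discounted utilities: u(552) = δ^3·u(967) ⇒ δ^3 = u(552)/u(967).
Since u(x) = √x, δ^3 = √(552/967) = 0.75554.
Hence δ = (0.75554)^(1/3) = 0.91079.

δ ≈ 0.911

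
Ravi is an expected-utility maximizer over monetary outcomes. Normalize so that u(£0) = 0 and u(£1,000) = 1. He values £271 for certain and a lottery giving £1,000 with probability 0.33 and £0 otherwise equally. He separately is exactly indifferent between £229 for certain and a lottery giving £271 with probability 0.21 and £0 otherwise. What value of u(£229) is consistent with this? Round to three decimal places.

0.069

The first gamble pins u(£271): it must equal 0.33·1 + 0.67·0 = 0.33.
Chaining: u(£229) = 0.21·0.33 + 0.79·0.00 = 0.0693.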